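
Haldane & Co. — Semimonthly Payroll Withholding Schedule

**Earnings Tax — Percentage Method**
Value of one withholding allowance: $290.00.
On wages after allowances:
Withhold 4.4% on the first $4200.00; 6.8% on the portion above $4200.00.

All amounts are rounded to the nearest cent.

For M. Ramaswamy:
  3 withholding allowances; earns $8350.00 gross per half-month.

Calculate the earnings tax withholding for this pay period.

$407.84

Earnings Tax: taxable = $8350.00 − 3×$290.00 = $7480.00
  $184.80 + 6.8% × ($7480.00 − $4200.00) = $184.80 + 6.8% × $3280.00 = $407.84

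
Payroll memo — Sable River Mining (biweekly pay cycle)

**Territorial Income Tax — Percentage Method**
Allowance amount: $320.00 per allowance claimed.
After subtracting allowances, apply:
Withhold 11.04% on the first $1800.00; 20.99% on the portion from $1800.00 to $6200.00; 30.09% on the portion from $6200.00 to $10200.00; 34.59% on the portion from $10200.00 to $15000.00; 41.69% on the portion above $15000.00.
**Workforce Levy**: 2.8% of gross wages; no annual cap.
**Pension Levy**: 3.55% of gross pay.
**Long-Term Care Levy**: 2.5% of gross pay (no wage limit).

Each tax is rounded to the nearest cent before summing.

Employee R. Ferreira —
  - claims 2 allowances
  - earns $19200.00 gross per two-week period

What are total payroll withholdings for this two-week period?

$7169.56

Territorial Income Tax: taxable = $19200.00 − 2×$320.00 = $18560.00
  $3986.20 + 41.69% × ($18560.00 − $15000.00) = $3986.20 + 41.69% × $3560.00 = $5470.36
Workforce Levy: 2.8% × $19200.00 = $537.60
Pension Levy: 3.55% × $19200.00 = $681.60
Long-Term Care Levy: 2.5% × $19200.00 = $480.00
Total: $5470.36 + $537.60 + $681.60 + $480.00 = $7169.56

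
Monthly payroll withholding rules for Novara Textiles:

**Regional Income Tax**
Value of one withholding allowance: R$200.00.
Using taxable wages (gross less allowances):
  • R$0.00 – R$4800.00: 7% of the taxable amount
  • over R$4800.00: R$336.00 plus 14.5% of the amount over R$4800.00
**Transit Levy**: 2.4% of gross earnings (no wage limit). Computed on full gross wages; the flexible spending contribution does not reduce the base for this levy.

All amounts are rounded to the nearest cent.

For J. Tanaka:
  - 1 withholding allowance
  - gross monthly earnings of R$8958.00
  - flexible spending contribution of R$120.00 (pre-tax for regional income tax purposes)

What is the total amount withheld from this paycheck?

R$1107.50

Regional Income Tax: taxable = R$8958.00 − R$120.00 − 1×R$200.00 = R$8638.00
  R$336.00 + 14.5% × (R$8638.00 − R$4800.00) = R$336.00 + 14.5% × R$3838.00 = R$892.51
Transit Levy: 2.4% × R$8958.00 = R$214.99
Total: R$892.51 + R$214.99 = R$1107.50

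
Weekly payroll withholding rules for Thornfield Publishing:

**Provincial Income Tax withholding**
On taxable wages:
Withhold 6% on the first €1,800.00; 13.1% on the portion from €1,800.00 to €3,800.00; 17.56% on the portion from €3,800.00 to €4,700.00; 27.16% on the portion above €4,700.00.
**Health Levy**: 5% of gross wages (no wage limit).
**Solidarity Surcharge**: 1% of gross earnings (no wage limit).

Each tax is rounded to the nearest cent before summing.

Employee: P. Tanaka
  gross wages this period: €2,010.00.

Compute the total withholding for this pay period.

Provincial Income Tax: taxable = €2,010.00
  €108.00 + 13.1% × (€2,010.00 − €1,800.00) = €108.00 + 13.1% × €210.00 = €135.51
Health Levy: 5% × €2,010.00 = €100.50
Solidarity Surcharge: 1% × €2,010.00 = €20.10
Total: €135.51 + €100.50 + €20.10 = €256.11

€256.11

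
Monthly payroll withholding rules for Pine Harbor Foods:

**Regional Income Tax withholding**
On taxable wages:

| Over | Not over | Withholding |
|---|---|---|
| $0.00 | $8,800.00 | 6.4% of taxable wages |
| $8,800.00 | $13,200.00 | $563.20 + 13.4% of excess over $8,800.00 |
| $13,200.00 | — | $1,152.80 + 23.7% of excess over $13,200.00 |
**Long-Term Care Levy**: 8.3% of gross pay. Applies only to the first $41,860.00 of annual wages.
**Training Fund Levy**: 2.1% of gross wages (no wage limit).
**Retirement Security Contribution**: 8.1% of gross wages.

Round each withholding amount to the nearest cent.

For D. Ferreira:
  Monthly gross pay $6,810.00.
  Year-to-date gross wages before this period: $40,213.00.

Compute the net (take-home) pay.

Regional Income Tax: taxable = $6,810.00
  6.4% × $6,810.00 = $435.84
Long-Term Care Levy: cap $41,860.00 − YTD $40,213.00 = $1,647.00 subject; 8.3% × $1,647.00 = $136.70
Training Fund Levy: 2.1% × $6,810.00 = $143.01
Retirement Security Contribution: 8.1% × $6,810.00 = $551.61
Total withheld: $435.84 + $136.70 + $143.01 + $551.61 = $1,267.16
Net pay: $6,810.00 − $1,267.16 = $5,542.84

$5,542.84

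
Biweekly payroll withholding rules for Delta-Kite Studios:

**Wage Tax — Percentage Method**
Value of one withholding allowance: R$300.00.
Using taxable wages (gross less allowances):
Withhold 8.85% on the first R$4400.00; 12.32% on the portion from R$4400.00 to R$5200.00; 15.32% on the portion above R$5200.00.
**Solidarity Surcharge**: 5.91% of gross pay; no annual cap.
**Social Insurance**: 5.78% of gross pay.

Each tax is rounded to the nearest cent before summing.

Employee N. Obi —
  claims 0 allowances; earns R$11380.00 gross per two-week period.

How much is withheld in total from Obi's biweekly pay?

R$2765.06

Wage Tax: taxable = R$11380.00
  R$487.96 + 15.32% × (R$11380.00 − R$5200.00) = R$487.96 + 15.32% × R$6180.00 = R$1434.74
Solidarity Surcharge: 5.91% × R$11380.00 = R$672.56
Social Insurance: 5.78% × R$11380.00 = R$657.76
Total: R$1434.74 + R$672.56 + R$657.76 = R$2765.06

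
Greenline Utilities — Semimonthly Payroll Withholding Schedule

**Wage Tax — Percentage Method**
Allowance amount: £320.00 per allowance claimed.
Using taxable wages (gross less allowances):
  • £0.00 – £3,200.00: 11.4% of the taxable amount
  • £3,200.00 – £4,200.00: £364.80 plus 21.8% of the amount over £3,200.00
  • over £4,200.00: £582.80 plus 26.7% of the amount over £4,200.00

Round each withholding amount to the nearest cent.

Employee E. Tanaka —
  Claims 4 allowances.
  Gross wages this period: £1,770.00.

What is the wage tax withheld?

Wage Tax: taxable = £1,770.00 − 4×£320.00 = £490.00
  11.4% × £490.00 = £55.86

£55.86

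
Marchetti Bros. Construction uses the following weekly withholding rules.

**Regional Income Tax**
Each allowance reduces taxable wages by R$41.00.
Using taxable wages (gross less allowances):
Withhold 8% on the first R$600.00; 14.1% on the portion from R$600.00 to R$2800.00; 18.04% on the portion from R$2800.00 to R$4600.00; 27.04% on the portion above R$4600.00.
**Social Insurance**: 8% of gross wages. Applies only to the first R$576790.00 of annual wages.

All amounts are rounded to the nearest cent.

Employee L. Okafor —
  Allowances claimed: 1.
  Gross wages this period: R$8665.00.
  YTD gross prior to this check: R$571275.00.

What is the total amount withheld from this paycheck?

R$2212.21

Regional Income Tax: taxable = R$8665.00 − 1×R$41.00 = R$8624.00
  R$682.92 + 27.04% × (R$8624.00 − R$4600.00) = R$682.92 + 27.04% × R$4024.00 = R$1771.01
Social Insurance: cap R$576790.00 − YTD R$571275.00 = R$5515.00 subject; 8% × R$5515.00 = R$441.20
Total: R$1771.01 + R$441.20 = R$2212.21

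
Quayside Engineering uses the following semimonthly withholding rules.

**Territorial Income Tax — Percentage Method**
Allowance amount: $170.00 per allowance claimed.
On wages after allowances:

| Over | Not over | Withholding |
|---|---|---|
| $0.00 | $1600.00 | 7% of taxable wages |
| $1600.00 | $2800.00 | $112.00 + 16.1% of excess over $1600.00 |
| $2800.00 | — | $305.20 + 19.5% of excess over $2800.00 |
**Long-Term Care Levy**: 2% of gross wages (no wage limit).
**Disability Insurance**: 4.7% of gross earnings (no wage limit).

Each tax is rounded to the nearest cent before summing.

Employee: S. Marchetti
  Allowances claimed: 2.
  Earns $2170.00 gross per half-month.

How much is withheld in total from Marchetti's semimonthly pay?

Territorial Income Tax: taxable = $2170.00 − 2×$170.00 = $1830.00
  $112.00 + 16.1% × ($1830.00 − $1600.00) = $112.00 + 16.1% × $230.00 = $149.03
Long-Term Care Levy: 2% × $2170.00 = $43.40
Disability Insurance: 4.7% × $2170.00 = $101.99
Total: $149.03 + $43.40 + $101.99 = $294.42

$294.42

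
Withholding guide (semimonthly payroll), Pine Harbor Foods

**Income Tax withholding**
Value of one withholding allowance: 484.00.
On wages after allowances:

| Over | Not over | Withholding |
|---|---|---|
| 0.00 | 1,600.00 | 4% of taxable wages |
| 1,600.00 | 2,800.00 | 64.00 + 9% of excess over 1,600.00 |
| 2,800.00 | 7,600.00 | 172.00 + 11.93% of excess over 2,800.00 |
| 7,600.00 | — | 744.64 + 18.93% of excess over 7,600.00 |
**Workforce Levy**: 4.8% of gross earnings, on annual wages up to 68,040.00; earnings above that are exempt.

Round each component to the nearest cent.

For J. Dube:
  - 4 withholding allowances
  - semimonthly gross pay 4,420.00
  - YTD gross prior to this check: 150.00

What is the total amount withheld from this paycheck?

Income Tax: taxable = 4,420.00 − 4×484.00 = 2,484.00
  64.00 + 9% × (2,484.00 − 1,600.00) = 64.00 + 9% × 884.00 = 143.56
Workforce Levy: 4.8% × 4,420.00 = 212.16
Total: 143.56 + 212.16 = 355.72

355.72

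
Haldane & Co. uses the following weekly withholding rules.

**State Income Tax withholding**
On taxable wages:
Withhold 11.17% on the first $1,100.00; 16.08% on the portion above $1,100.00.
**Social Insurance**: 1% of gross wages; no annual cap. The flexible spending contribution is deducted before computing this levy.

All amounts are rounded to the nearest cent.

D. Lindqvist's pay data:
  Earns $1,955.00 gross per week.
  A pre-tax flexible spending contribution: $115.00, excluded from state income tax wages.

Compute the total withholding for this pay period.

$260.26

State Income Tax: taxable = $1,955.00 − $115.00 = $1,840.00
  $122.87 + 16.08% × ($1,840.00 − $1,100.00) = $122.87 + 16.08% × $740.00 = $241.86
Social Insurance: 1% × $1,840.00 = $18.40
Total: $241.86 + $18.40 = $260.26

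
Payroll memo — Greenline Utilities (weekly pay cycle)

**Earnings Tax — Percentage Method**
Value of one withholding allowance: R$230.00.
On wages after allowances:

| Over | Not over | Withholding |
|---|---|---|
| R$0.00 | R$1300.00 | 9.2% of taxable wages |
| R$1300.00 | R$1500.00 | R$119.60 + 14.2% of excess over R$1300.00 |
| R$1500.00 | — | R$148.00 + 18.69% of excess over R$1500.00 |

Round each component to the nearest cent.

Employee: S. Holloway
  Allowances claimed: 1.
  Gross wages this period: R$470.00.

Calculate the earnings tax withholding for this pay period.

Earnings Tax: taxable = R$470.00 − 1×R$230.00 = R$240.00
  9.2% × R$240.00 = R$22.08

R$22.08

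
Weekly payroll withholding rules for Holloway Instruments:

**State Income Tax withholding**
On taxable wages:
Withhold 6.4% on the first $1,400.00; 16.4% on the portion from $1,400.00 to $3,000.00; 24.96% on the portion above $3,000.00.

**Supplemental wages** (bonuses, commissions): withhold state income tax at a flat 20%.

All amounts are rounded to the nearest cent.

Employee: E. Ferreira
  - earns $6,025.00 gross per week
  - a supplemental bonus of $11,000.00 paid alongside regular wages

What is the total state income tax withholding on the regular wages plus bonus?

$3,307.04

State Income Tax: taxable = $6,025.00
  $352.00 + 24.96% × ($6,025.00 − $3,000.00) = $352.00 + 24.96% × $3,025.00 = $1,107.04
Supplemental (20% flat on bonus): 20% × $11,000.00 = $2,200.00
Total state income tax: $1,107.04 + $2,200.00 = $3,307.04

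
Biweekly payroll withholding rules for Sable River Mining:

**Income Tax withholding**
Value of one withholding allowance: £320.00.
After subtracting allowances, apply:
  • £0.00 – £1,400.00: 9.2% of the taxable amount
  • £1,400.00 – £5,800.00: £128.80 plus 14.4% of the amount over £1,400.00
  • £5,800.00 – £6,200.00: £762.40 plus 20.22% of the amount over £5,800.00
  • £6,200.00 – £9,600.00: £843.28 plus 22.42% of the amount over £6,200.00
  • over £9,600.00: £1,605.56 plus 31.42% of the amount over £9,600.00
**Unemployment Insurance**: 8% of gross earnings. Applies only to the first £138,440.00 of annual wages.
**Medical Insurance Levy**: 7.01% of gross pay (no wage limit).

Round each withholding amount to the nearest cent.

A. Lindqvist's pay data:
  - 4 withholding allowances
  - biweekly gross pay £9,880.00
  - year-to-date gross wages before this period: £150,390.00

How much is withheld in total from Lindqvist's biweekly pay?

Income Tax: taxable = £9,880.00 − 4×£320.00 = £8,600.00
  £843.28 + 22.42% × (£8,600.00 − £6,200.00) = £843.28 + 22.42% × £2,400.00 = £1,381.36
Unemployment Insurance: YTD £150,390.00 ≥ cap £138,440.00 → £0.00
Medical Insurance Levy: 7.01% × £9,880.00 = £692.59
Total: £1,381.36 + £0.00 + £692.59 = £2,073.95

£2,073.95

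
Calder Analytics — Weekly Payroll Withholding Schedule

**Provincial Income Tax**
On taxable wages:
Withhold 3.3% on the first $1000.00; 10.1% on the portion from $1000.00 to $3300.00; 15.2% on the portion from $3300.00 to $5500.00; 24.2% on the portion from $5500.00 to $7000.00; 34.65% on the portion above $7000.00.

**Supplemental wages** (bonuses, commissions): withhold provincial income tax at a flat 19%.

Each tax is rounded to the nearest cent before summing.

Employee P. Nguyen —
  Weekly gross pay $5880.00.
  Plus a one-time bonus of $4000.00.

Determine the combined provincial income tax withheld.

Provincial Income Tax: taxable = $5880.00
  $599.70 + 24.2% × ($5880.00 − $5500.00) = $599.70 + 24.2% × $380.00 = $691.66
Supplemental (19% flat on bonus): 19% × $4000.00 = $760.00
Total provincial income tax: $691.66 + $760.00 = $1451.66

$1451.66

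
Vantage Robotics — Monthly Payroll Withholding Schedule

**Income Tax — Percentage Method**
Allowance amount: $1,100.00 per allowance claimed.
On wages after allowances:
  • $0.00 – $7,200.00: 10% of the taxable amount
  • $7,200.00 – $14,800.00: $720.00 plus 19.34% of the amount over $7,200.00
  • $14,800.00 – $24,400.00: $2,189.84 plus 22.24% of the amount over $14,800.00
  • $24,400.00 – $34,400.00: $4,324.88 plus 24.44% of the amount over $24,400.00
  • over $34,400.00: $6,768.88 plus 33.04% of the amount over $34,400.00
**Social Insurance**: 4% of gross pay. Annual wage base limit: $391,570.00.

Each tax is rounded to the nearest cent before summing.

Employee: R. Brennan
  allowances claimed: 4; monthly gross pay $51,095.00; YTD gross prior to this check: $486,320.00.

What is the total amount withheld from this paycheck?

$10,831.15

Income Tax: taxable = $51,095.00 − 4×$1,100.00 = $46,695.00
  $6,768.88 + 33.04% × ($46,695.00 − $34,400.00) = $6,768.88 + 33.04% × $12,295.00 = $10,831.15
Social Insurance: YTD $486,320.00 ≥ cap $391,570.00 → $0.00
Total: $10,831.15 + $0.00 = $10,831.15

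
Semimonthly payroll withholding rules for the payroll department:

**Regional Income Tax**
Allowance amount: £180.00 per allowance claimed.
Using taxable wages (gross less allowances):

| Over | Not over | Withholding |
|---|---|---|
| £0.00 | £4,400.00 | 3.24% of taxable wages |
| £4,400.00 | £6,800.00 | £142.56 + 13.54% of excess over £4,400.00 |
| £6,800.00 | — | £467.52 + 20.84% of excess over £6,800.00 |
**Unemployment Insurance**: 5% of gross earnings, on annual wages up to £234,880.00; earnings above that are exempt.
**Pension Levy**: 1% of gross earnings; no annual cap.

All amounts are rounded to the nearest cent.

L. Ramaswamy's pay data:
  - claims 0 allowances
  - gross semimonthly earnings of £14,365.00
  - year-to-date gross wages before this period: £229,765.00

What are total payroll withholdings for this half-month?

£2,443.47

Regional Income Tax: taxable = £14,365.00
  £467.52 + 20.84% × (£14,365.00 − £6,800.00) = £467.52 + 20.84% × £7,565.00 = £2,044.07
Unemployment Insurance: cap £234,880.00 − YTD £229,765.00 = £5,115.00 subject; 5% × £5,115.00 = £255.75
Pension Levy: 1% × £14,365.00 = £143.65
Total: £2,044.07 + £255.75 + £143.65 = £2,443.47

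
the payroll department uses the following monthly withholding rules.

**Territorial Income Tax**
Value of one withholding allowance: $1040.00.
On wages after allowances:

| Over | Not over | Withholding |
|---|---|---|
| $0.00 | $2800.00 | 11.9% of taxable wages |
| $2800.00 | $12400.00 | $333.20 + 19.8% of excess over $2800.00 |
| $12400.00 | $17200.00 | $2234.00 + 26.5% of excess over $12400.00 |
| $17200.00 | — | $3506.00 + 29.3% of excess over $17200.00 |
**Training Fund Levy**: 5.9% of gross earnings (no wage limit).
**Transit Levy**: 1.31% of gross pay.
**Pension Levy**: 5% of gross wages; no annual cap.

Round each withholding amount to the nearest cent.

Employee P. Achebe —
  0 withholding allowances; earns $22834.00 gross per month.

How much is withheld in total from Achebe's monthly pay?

$7944.80

Territorial Income Tax: taxable = $22834.00
  $3506.00 + 29.3% × ($22834.00 − $17200.00) = $3506.00 + 29.3% × $5634.00 = $5156.76
Training Fund Levy: 5.9% × $22834.00 = $1347.21
Transit Levy: 1.31% × $22834.00 = $299.13
Pension Levy: 5% × $22834.00 = $1141.70
Total: $5156.76 + $1347.21 + $299.13 + $1141.70 = $7944.80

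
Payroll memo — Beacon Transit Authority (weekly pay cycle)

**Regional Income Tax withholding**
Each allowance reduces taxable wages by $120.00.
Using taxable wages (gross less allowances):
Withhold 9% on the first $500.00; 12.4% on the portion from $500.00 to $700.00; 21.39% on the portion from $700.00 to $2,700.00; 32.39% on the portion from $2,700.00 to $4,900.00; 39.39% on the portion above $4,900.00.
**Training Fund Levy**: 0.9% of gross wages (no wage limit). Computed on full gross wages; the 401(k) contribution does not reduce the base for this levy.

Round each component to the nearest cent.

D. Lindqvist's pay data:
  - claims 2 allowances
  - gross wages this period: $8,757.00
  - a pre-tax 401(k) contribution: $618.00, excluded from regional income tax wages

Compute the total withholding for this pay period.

Regional Income Tax: taxable = $8,757.00 − $618.00 − 2×$120.00 = $7,899.00
  $1,210.18 + 39.39% × ($7,899.00 − $4,900.00) = $1,210.18 + 39.39% × $2,999.00 = $2,391.49
Training Fund Levy: 0.9% × $8,757.00 = $78.81
Total: $2,391.49 + $78.81 = $2,470.30

$2,470.30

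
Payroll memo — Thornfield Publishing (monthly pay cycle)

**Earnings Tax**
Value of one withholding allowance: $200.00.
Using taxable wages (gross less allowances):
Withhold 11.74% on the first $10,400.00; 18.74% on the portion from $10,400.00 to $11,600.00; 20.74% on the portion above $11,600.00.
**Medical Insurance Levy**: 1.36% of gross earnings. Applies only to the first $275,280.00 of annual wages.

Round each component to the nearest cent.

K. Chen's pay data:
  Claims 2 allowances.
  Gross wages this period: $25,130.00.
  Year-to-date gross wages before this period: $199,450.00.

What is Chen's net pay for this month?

$20,619.23

Earnings Tax: taxable = $25,130.00 − 2×$200.00 = $24,730.00
  $1,445.84 + 20.74% × ($24,730.00 − $11,600.00) = $1,445.84 + 20.74% × $13,130.00 = $4,169.00
Medical Insurance Levy: 1.36% × $25,130.00 = $341.77
Total withheld: $4,169.00 + $341.77 = $4,510.77
Net pay: $25,130.00 − $4,510.77 = $20,619.23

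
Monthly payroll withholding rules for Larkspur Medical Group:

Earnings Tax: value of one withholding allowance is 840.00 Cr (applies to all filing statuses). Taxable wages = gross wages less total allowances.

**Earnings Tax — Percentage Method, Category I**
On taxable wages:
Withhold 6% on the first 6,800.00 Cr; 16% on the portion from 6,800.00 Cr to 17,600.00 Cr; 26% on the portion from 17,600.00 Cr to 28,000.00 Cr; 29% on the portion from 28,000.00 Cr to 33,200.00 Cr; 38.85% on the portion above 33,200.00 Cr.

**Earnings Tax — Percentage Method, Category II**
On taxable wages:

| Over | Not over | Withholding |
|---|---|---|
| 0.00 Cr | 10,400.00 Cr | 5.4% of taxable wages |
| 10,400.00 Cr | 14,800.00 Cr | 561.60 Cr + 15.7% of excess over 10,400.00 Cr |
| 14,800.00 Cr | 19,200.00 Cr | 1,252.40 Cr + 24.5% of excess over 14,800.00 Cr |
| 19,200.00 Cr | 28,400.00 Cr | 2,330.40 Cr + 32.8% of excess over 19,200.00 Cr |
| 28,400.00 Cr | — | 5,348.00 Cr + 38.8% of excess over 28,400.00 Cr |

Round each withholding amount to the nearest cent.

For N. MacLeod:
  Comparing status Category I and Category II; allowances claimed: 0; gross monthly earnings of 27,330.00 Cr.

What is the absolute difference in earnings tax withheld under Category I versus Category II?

331.24 Cr

Earnings Tax (Category I): taxable = 27,330.00 Cr
  2,136.00 Cr + 26% × (27,330.00 Cr − 17,600.00 Cr) = 2,136.00 Cr + 26% × 9,730.00 Cr = 4,665.80 Cr
Earnings Tax (Category II): taxable = 27,330.00 Cr
  2,330.40 Cr + 32.8% × (27,330.00 Cr − 19,200.00 Cr) = 2,330.40 Cr + 32.8% × 8,130.00 Cr = 4,997.04 Cr
Difference: |4,665.80 Cr − 4,997.04 Cr| = 331.24 Cr (higher under Category II)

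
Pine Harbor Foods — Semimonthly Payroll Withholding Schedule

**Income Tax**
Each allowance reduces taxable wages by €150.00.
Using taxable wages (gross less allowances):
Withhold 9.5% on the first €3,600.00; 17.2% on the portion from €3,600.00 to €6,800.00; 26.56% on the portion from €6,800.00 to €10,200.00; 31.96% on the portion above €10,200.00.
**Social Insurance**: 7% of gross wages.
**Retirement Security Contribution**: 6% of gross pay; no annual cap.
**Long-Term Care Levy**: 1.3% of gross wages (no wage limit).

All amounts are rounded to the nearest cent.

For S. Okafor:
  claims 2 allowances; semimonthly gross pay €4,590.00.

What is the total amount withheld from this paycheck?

€1,117.05

Income Tax: taxable = €4,590.00 − 2×€150.00 = €4,290.00
  €342.00 + 17.2% × (€4,290.00 − €3,600.00) = €342.00 + 17.2% × €690.00 = €460.68
Social Insurance: 7% × €4,590.00 = €321.30
Retirement Security Contribution: 6% × €4,590.00 = €275.40
Long-Term Care Levy: 1.3% × €4,590.00 = €59.67
Total: €460.68 + €321.30 + €275.40 + €59.67 = €1,117.05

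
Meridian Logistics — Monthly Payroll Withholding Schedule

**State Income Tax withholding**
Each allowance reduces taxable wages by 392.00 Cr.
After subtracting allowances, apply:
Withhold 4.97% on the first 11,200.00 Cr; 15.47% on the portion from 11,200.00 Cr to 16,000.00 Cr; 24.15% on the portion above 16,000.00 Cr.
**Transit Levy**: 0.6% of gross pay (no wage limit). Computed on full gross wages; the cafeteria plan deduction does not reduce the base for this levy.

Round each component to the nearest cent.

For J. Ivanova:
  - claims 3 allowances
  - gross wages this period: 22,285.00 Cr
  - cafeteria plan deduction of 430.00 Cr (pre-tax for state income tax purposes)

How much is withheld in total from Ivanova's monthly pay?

State Income Tax: taxable = 22,285.00 Cr − 430.00 Cr − 3×392.00 Cr = 20,679.00 Cr
  1,299.20 Cr + 24.15% × (20,679.00 Cr − 16,000.00 Cr) = 1,299.20 Cr + 24.15% × 4,679.00 Cr = 2,429.18 Cr
Transit Levy: 0.6% × 22,285.00 Cr = 133.71 Cr
Total: 2,429.18 Cr + 133.71 Cr = 2,562.89 Cr

2,562.89 Cr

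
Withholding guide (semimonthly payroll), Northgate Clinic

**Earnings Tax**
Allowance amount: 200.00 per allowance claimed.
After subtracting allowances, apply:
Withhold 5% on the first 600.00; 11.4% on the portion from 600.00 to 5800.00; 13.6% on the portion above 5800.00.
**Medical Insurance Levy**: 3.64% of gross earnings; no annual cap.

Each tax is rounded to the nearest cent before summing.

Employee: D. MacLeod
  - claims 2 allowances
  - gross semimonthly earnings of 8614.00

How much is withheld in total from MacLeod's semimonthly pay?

Earnings Tax: taxable = 8614.00 − 2×200.00 = 8214.00
  622.80 + 13.6% × (8214.00 − 5800.00) = 622.80 + 13.6% × 2414.00 = 951.10
Medical Insurance Levy: 3.64% × 8614.00 = 313.55
Total: 951.10 + 313.55 = 1264.65

1264.65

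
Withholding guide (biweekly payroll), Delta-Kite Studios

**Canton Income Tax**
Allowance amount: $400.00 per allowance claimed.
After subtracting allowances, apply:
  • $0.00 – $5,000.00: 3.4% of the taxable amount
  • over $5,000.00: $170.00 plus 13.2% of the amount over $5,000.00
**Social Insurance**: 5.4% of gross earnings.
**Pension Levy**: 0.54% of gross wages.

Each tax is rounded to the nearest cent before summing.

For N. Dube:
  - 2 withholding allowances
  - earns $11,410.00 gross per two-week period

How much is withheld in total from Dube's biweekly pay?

Canton Income Tax: taxable = $11,410.00 − 2×$400.00 = $10,610.00
  $170.00 + 13.2% × ($10,610.00 − $5,000.00) = $170.00 + 13.2% × $5,610.00 = $910.52
Social Insurance: 5.4% × $11,410.00 = $616.14
Pension Levy: 0.54% × $11,410.00 = $61.61
Total: $910.52 + $616.14 + $61.61 = $1,588.27

$1,588.27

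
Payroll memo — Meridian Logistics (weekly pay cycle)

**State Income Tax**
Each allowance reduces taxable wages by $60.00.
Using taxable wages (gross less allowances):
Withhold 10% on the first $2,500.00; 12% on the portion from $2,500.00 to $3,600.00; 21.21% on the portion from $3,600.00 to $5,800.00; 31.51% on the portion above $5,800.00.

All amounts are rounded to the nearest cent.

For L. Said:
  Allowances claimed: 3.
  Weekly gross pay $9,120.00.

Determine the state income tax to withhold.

State Income Tax: taxable = $9,120.00 − 3×$60.00 = $8,940.00
  $848.62 + 31.51% × ($8,940.00 − $5,800.00) = $848.62 + 31.51% × $3,140.00 = $1,838.03

$1,838.03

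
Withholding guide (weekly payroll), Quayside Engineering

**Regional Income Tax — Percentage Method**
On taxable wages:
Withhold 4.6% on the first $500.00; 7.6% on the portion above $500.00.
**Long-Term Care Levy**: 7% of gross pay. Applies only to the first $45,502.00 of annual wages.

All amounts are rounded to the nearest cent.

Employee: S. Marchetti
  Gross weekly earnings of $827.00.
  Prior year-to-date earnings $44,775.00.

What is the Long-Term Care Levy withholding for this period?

Long-Term Care Levy: cap $45,502.00 − YTD $44,775.00 = $727.00 subject; 7% × $727.00 = $50.89

$50.89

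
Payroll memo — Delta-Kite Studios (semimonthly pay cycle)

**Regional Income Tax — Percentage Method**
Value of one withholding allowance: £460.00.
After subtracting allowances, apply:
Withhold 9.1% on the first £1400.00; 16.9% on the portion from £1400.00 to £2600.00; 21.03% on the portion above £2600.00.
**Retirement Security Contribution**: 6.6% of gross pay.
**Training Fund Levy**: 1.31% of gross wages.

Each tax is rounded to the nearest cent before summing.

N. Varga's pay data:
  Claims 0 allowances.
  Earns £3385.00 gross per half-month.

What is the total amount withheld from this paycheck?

Regional Income Tax: taxable = £3385.00
  £330.20 + 21.03% × (£3385.00 − £2600.00) = £330.20 + 21.03% × £785.00 = £495.29
Retirement Security Contribution: 6.6% × £3385.00 = £223.41
Training Fund Levy: 1.31% × £3385.00 = £44.34
Total: £495.29 + £223.41 + £44.34 = £763.04

£763.04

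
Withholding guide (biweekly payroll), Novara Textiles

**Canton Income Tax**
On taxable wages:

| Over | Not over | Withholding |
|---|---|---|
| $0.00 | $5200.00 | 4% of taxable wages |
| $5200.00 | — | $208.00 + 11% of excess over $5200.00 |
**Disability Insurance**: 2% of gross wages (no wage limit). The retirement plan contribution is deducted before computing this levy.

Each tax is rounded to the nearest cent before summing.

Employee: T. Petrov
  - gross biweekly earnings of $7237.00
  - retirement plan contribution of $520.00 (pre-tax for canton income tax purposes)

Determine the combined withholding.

$509.21

Canton Income Tax: taxable = $7237.00 − $520.00 = $6717.00
  $208.00 + 11% × ($6717.00 − $5200.00) = $208.00 + 11% × $1517.00 = $374.87
Disability Insurance: 2% × $6717.00 = $134.34
Total: $374.87 + $134.34 = $509.21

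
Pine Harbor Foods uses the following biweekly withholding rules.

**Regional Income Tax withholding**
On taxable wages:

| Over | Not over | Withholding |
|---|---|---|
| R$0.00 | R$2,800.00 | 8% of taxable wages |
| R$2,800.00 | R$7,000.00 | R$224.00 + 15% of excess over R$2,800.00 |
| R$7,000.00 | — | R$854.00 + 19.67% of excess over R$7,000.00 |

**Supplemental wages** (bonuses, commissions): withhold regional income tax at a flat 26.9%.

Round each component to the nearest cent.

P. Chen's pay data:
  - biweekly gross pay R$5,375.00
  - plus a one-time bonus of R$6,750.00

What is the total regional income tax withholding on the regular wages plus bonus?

R$2,426.00

Regional Income Tax: taxable = R$5,375.00
  R$224.00 + 15% × (R$5,375.00 − R$2,800.00) = R$224.00 + 15% × R$2,575.00 = R$610.25
Supplemental (26.9% flat on bonus): 26.9% × R$6,750.00 = R$1,815.75
Total regional income tax: R$610.25 + R$1,815.75 = R$2,426.00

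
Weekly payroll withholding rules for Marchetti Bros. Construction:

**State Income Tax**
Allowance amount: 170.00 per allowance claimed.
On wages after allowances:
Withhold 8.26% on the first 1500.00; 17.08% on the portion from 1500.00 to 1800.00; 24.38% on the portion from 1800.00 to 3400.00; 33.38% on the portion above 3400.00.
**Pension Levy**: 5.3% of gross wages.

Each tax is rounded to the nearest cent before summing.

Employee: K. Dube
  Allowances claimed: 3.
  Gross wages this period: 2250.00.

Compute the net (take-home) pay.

State Income Tax: taxable = 2250.00 − 3×170.00 = 1740.00
  123.90 + 17.08% × (1740.00 − 1500.00) = 123.90 + 17.08% × 240.00 = 164.89
Pension Levy: 5.3% × 2250.00 = 119.25
Total withheld: 164.89 + 119.25 = 284.14
Net pay: 2250.00 − 284.14 = 1965.86

1965.86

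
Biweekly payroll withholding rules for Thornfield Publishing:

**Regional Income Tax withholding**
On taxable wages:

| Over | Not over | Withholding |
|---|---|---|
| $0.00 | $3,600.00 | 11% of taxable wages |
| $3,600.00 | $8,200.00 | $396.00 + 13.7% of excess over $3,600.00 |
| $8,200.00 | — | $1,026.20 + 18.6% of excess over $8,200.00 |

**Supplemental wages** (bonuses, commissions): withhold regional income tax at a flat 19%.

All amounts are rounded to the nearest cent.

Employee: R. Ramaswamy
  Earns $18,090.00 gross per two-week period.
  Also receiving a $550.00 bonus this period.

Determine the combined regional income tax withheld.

Regional Income Tax: taxable = $18,090.00
  $1,026.20 + 18.6% × ($18,090.00 − $8,200.00) = $1,026.20 + 18.6% × $9,890.00 = $2,865.74
Supplemental (19% flat on bonus): 19% × $550.00 = $104.50
Total regional income tax: $2,865.74 + $104.50 = $2,970.24

$2,970.24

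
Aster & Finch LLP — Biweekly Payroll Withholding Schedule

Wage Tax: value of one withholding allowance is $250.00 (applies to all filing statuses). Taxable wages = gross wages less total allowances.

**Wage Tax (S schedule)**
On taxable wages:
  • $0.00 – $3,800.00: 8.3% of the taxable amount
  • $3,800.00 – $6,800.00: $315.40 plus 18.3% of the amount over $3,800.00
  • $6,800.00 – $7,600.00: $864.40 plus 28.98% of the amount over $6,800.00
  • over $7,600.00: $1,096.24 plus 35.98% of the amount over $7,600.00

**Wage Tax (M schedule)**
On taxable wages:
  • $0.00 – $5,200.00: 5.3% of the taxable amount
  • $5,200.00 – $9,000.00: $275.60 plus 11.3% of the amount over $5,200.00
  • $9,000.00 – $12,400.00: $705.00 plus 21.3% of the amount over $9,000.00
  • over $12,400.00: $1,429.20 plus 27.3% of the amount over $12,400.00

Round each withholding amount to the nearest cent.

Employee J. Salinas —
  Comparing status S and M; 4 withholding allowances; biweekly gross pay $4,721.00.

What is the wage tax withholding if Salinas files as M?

$197.21

Wage Tax (M): taxable = $4,721.00 − 4×$250.00 = $3,721.00
  5.3% × $3,721.00 = $197.21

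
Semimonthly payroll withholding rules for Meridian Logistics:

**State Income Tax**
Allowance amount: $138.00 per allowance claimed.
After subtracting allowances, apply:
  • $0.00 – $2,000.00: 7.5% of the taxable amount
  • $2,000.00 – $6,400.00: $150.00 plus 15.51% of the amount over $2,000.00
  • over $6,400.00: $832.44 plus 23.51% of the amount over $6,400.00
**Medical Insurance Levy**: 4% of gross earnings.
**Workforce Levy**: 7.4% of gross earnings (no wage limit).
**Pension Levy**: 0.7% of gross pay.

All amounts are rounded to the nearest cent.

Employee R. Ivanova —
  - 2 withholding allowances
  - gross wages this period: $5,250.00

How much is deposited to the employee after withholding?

$4,003.48

State Income Tax: taxable = $5,250.00 − 2×$138.00 = $4,974.00
  $150.00 + 15.51% × ($4,974.00 − $2,000.00) = $150.00 + 15.51% × $2,974.00 = $611.27
Medical Insurance Levy: 4% × $5,250.00 = $210.00
Workforce Levy: 7.4% × $5,250.00 = $388.50
Pension Levy: 0.7% × $5,250.00 = $36.75
Total withheld: $611.27 + $210.00 + $388.50 + $36.75 = $1,246.52
Net pay: $5,250.00 − $1,246.52 = $4,003.48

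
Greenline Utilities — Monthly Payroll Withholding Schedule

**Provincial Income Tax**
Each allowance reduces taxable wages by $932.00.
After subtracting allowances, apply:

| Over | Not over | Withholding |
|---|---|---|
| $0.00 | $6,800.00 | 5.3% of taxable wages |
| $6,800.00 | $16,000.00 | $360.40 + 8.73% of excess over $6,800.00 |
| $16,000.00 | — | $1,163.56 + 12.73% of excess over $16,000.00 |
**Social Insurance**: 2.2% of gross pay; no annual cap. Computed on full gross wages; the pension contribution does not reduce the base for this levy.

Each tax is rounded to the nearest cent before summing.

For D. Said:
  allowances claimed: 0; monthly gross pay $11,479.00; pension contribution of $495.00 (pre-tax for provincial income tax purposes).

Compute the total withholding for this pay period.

Provincial Income Tax: taxable = $11,479.00 − $495.00 = $10,984.00
  $360.40 + 8.73% × ($10,984.00 − $6,800.00) = $360.40 + 8.73% × $4,184.00 = $725.66
Social Insurance: 2.2% × $11,479.00 = $252.54
Total: $725.66 + $252.54 = $978.20

$978.20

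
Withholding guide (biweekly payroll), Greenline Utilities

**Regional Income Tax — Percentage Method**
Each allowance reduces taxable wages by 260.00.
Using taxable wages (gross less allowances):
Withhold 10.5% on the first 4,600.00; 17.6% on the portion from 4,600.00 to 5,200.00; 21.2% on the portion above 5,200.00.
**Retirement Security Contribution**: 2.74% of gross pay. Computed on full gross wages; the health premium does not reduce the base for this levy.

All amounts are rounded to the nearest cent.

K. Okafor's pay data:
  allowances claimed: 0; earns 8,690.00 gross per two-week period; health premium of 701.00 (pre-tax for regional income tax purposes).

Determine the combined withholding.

Regional Income Tax: taxable = 8,690.00 − 701.00 = 7,989.00
  588.60 + 21.2% × (7,989.00 − 5,200.00) = 588.60 + 21.2% × 2,789.00 = 1,179.87
Retirement Security Contribution: 2.74% × 8,690.00 = 238.11
Total: 1,179.87 + 238.11 = 1,417.98

1,417.98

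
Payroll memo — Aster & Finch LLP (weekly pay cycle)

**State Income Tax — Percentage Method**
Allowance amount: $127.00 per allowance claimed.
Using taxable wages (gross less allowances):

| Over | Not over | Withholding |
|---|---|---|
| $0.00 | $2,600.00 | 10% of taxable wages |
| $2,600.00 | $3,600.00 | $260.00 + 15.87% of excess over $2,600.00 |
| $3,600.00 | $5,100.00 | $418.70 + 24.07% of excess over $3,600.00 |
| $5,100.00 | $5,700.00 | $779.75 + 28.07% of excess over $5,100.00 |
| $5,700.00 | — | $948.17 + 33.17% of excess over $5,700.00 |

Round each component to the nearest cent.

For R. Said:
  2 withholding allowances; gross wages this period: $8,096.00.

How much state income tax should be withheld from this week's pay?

State Income Tax: taxable = $8,096.00 − 2×$127.00 = $7,842.00
  $948.17 + 33.17% × ($7,842.00 − $5,700.00) = $948.17 + 33.17% × $2,142.00 = $1,658.67

$1,658.67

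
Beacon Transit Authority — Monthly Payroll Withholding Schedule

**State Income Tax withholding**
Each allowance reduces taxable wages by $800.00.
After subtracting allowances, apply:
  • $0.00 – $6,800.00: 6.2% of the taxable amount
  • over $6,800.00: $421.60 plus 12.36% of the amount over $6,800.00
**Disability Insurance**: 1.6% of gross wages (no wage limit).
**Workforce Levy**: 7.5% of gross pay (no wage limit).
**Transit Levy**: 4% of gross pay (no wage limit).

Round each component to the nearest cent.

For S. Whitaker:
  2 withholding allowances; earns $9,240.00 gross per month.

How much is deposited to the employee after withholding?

State Income Tax: taxable = $9,240.00 − 2×$800.00 = $7,640.00
  $421.60 + 12.36% × ($7,640.00 − $6,800.00) = $421.60 + 12.36% × $840.00 = $525.42
Disability Insurance: 1.6% × $9,240.00 = $147.84
Workforce Levy: 7.5% × $9,240.00 = $693.00
Transit Levy: 4% × $9,240.00 = $369.60
Total withheld: $525.42 + $147.84 + $693.00 + $369.60 = $1,735.86
Net pay: $9,240.00 − $1,735.86 = $7,504.14

$7,504.14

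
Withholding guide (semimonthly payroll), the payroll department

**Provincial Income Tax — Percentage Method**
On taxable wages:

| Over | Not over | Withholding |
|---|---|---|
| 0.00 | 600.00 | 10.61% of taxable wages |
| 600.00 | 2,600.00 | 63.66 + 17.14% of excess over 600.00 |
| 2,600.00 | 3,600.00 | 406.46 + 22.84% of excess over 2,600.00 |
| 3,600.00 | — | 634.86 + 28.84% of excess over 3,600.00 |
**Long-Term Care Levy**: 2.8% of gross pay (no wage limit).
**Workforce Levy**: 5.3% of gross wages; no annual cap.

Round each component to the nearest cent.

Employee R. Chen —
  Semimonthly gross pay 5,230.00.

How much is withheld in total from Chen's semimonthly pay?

Provincial Income Tax: taxable = 5,230.00
  634.86 + 28.84% × (5,230.00 − 3,600.00) = 634.86 + 28.84% × 1,630.00 = 1,104.95
Long-Term Care Levy: 2.8% × 5,230.00 = 146.44
Workforce Levy: 5.3% × 5,230.00 = 277.19
Total: 1,104.95 + 146.44 + 277.19 = 1,528.58

1,528.58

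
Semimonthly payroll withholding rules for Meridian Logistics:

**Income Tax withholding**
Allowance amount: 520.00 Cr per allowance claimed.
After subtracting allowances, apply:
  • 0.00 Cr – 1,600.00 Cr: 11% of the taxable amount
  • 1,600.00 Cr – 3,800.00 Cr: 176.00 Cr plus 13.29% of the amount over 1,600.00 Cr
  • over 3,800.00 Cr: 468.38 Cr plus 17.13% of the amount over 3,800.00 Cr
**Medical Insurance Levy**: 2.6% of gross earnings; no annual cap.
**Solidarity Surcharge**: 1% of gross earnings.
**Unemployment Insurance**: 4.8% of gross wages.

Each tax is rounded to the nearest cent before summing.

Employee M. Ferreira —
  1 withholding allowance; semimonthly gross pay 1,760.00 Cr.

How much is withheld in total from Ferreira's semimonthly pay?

284.24 Cr

Income Tax: taxable = 1,760.00 Cr − 1×520.00 Cr = 1,240.00 Cr
  11% × 1,240.00 Cr = 136.40 Cr
Medical Insurance Levy: 2.6% × 1,760.00 Cr = 45.76 Cr
Solidarity Surcharge: 1% × 1,760.00 Cr = 17.60 Cr
Unemployment Insurance: 4.8% × 1,760.00 Cr = 84.48 Cr
Total: 136.40 Cr + 45.76 Cr + 17.60 Cr + 84.48 Cr = 284.24 Cr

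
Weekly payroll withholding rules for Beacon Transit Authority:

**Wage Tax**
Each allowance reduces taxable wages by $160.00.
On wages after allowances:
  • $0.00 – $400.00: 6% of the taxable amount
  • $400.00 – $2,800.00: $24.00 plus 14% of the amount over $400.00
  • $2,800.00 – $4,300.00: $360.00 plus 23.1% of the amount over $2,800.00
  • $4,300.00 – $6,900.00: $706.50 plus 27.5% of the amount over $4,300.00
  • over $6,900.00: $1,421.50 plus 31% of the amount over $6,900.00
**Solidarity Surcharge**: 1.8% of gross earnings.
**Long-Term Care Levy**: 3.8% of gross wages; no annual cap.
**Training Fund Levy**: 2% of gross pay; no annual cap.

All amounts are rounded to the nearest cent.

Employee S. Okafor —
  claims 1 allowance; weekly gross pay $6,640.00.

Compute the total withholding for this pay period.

Wage Tax: taxable = $6,640.00 − 1×$160.00 = $6,480.00
  $706.50 + 27.5% × ($6,480.00 − $4,300.00) = $706.50 + 27.5% × $2,180.00 = $1,306.00
Solidarity Surcharge: 1.8% × $6,640.00 = $119.52
Long-Term Care Levy: 3.8% × $6,640.00 = $252.32
Training Fund Levy: 2% × $6,640.00 = $132.80
Total: $1,306.00 + $119.52 + $252.32 + $132.80 = $1,810.64

$1,810.64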